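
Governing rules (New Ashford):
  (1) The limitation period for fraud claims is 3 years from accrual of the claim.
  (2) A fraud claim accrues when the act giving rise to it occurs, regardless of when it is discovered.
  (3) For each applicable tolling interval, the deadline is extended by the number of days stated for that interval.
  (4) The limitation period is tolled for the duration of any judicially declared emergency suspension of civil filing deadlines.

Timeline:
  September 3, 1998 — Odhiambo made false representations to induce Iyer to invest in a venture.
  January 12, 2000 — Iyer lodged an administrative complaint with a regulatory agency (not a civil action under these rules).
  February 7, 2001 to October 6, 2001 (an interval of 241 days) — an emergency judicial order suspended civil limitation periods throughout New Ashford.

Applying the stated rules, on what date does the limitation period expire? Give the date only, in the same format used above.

May 2, 2002

The limitation period began to run on September 3, 1998.
The untolled deadline — 3 years after September 3, 1998 — is September 3, 2001.
The period was tolled for 241 days by the emergency suspension of filing deadlines (February 7, 2001 to October 6, 2001), pushing the deadline to May 2, 2002.
The other events in the timeline have no effect on the limitation period under the stated rules.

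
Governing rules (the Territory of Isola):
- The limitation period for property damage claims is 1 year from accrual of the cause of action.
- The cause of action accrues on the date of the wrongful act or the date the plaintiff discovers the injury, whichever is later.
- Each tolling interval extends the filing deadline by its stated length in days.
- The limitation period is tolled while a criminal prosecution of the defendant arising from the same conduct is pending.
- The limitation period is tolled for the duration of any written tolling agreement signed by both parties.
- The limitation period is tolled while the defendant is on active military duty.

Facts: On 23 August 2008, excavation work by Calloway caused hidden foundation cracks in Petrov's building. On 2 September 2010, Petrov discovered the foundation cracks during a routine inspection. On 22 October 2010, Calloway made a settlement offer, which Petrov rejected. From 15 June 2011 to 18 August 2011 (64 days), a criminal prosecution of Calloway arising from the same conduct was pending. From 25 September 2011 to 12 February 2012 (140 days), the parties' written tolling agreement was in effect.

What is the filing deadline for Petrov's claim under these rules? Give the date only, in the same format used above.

Taking the later of the act (23 August 2008) and discovery (2 September 2010), the claim accrued on 2 September 2010.
The untolled deadline — 1 year after 2 September 2010 — is 2 September 2011.
The pending criminal prosecution from 15 June 2011 to 18 August 2011 tolled the period for 64 days, extending the deadline to 5 November 2011.
The written tolling agreement from 25 September 2011 to 12 February 2012 tolled the period for 140 days, extending the deadline to 24 March 2012.
Nothing else in the chronology tolls or restarts the period.

24 March 2012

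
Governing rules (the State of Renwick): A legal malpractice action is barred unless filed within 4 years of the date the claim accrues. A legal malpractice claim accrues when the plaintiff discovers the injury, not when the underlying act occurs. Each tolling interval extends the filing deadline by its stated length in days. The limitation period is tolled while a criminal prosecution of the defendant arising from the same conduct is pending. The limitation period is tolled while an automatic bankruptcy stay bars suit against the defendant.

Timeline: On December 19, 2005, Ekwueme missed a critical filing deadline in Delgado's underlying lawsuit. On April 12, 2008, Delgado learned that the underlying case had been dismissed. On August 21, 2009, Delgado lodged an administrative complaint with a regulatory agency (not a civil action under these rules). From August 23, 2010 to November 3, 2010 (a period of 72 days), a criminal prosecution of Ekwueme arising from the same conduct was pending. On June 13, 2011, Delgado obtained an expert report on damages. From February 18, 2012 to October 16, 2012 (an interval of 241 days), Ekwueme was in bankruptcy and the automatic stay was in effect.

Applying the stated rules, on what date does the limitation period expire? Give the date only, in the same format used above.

February 19, 2013

Accrual is tied to discovery, so the period began on April 12, 2008 rather than on December 19, 2005 when the act occurred.
Adding the 4 years base period to April 12, 2008 gives a deadline of April 12, 2012, before any tolling.
Because the pending criminal prosecution ran from August 23, 2010 to November 3, 2010, the deadline is extended by 72 days to June 23, 2012.
The period was tolled for 241 days by the automatic bankruptcy stay (February 18, 2012 to October 16, 2012), pushing the deadline to February 19, 2013.
Nothing else in the chronology tolls or restarts the period.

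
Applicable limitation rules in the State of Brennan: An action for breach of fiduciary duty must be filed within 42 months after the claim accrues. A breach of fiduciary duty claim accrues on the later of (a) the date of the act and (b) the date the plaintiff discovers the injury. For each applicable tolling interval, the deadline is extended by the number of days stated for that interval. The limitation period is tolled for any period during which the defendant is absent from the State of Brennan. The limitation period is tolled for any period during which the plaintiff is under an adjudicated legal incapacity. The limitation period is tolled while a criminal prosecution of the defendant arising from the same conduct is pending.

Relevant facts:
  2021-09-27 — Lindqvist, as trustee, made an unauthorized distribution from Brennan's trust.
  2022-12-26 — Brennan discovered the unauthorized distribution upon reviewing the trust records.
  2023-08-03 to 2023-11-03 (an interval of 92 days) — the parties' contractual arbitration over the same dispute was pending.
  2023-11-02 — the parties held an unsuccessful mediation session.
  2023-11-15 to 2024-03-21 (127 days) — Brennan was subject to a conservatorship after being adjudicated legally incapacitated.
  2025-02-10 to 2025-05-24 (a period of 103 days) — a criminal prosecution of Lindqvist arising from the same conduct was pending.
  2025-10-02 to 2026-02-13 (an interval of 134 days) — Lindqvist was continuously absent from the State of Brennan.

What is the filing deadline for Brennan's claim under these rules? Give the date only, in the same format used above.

The claim accrued on 2022-12-26 — the later of the 2021-09-27 act and the 2022-12-26 discovery.
Adding the 42 months base period to 2022-12-26 gives a deadline of 2026-06-26, before any tolling.
The period was tolled for 127 days by the plaintiff's legal incapacity (2023-11-15 to 2024-03-21), pushing the deadline to 2026-10-31.
The pending criminal prosecution from 2025-02-10 to 2025-05-24 tolled the period for 103 days, extending the deadline to 2027-02-11.
Because the defendant's absence from the jurisdiction ran from 2025-10-02 to 2026-02-13, the deadline is extended by 134 days to 2027-06-25.
The pending related arbitration from 2023-08-03 to 2023-11-03 does not toll the period, because no stated rule makes a pending arbitration a tolling event.
Nothing else in the chronology tolls or restarts the period.

2027-06-25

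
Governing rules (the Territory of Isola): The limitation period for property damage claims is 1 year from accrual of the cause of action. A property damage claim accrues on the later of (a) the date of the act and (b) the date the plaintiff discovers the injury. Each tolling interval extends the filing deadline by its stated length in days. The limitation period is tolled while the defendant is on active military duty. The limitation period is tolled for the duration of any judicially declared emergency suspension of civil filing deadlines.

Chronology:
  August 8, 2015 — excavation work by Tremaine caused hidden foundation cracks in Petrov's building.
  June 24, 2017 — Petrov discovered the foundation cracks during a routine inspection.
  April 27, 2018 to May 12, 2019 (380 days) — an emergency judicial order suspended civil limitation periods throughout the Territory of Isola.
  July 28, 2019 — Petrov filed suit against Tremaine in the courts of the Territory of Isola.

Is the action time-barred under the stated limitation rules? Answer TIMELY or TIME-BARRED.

TIME-BARRED

Taking the later of the act (August 8, 2015) and discovery (June 24, 2017), the claim accrued on June 24, 2017.
Adding the 1 year base period to June 24, 2017 gives a deadline of June 24, 2018, before any tolling.
The emergency suspension of filing deadlines from April 27, 2018 to May 12, 2019 tolled the period for 380 days, extending the deadline to July 9, 2019.
Filing on July 28, 2019 missed the July 9, 2019 deadline — the action is time-barred.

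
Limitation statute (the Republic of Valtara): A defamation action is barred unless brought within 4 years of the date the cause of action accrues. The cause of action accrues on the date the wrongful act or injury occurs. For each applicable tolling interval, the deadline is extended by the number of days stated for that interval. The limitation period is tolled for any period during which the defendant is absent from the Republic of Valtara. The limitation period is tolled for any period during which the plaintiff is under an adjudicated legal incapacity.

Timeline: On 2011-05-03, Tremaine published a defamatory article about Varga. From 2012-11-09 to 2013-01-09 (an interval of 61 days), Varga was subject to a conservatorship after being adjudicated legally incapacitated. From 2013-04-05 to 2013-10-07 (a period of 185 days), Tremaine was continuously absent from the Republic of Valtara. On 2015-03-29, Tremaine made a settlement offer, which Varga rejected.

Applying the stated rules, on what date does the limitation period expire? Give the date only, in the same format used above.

The claim accrued on 2011-05-03, when the wrongful act occurred.
Adding the 4 years base period to 2011-05-03 gives a deadline of 2015-05-03, before any tolling.
The period was tolled for 61 days by the plaintiff's legal incapacity (2012-11-09 to 2013-01-09), pushing the deadline to 2015-07-03.
The defendant's absence from the jurisdiction from 2013-04-05 to 2013-10-07 tolled the period for 185 days, extending the deadline to 2016-01-04.
Nothing else in the chronology tolls or restarts the period.

2016-01-04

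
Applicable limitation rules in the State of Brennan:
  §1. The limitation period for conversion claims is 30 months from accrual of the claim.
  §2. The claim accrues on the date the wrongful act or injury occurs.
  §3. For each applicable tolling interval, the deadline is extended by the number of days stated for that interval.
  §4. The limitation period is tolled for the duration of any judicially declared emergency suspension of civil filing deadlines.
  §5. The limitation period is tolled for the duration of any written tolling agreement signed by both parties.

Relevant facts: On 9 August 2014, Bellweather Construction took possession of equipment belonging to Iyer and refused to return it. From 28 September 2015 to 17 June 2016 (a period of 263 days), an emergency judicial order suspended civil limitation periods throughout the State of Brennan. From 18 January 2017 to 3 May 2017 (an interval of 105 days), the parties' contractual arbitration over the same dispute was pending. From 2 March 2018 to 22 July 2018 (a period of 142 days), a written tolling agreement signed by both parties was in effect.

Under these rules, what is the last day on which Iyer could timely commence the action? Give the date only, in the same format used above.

30 October 2017

The limitation period began to run on 9 August 2014.
30 months from 9 August 2014 is 9 February 2017.
Because the emergency suspension of filing deadlines ran from 28 September 2015 to 17 June 2016, the deadline is extended by 263 days to 30 October 2017.
The written tolling agreement from 2 March 2018 to 22 July 2018 began after the period had already run on 30 October 2017, so it has no tolling effect.
Although a pending arbitration ran from 18 January 2017 to 3 May 2017, the stated rules do not make that a tolling event, so it is disregarded.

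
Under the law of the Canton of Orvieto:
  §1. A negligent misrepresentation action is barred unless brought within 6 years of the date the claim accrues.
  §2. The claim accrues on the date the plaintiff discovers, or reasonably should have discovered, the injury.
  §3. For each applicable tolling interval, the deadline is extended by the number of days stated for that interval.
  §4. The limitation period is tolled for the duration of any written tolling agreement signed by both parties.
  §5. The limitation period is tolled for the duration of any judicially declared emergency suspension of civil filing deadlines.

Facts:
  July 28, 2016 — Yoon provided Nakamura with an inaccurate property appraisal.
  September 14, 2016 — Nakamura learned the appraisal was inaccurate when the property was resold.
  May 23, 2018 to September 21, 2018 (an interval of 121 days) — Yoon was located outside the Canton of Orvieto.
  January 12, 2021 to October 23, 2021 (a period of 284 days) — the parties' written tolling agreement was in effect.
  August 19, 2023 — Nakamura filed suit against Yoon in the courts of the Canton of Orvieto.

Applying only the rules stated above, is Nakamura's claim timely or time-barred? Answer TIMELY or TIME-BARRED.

TIME-BARRED

Under the discovery rule, the claim accrued on September 14, 2016, when Nakamura discovered the injury — not on the July 28, 2016 date of the underlying act.
The untolled deadline — 6 years after September 14, 2016 — is September 14, 2022.
The period was tolled for 284 days by the written tolling agreement (January 12, 2021 to October 23, 2021), pushing the deadline to June 25, 2023.
Although the defendant's absence ran from May 23, 2018 to September 21, 2018, the stated rules do not make that a tolling event, so it is disregarded.
The August 19, 2023 filing falls after the June 25, 2023 deadline; the claim is time-barred.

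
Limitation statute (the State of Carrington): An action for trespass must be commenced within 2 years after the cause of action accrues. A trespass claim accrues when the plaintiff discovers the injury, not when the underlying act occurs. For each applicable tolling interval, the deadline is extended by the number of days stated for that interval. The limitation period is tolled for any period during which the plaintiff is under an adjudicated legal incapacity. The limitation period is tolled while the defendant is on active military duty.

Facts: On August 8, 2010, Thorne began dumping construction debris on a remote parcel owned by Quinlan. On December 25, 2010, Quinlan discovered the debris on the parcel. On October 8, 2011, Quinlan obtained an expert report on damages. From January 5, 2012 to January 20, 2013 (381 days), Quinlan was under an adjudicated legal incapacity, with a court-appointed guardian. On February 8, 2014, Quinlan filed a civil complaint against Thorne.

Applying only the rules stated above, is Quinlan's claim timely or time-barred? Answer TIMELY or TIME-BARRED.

The claim did not accrue until Quinlan discovered the injury on December 25, 2010; the August 8, 2010 act date does not start the clock under the stated rule.
2 years from December 25, 2010 is December 25, 2012.
The plaintiff's legal incapacity from January 5, 2012 to January 20, 2013 tolled the period for 381 days, extending the deadline to January 10, 2014.
Nothing else in the chronology tolls or restarts the period.
The February 8, 2014 filing falls after the January 10, 2014 deadline; the claim is time-barred.

TIME-BARRED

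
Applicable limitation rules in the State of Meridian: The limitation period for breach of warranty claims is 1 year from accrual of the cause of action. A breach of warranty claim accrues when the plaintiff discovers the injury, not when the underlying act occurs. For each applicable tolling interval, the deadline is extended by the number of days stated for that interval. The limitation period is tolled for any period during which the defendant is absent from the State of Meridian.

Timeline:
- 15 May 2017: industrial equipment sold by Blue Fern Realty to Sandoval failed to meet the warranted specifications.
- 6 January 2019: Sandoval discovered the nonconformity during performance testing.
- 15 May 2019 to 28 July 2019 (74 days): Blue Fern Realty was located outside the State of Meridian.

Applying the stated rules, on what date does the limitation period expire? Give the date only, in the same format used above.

20 March 2020

The claim did not accrue until Sandoval discovered the injury on 6 January 2019; the 15 May 2017 act date does not start the clock under the stated rule.
Adding the 1 year base period to 6 January 2019 gives a deadline of 6 January 2020, before any tolling.
Because the defendant's absence from the jurisdiction ran from 15 May 2019 to 28 July 2019, the deadline is extended by 74 days to 20 March 2020.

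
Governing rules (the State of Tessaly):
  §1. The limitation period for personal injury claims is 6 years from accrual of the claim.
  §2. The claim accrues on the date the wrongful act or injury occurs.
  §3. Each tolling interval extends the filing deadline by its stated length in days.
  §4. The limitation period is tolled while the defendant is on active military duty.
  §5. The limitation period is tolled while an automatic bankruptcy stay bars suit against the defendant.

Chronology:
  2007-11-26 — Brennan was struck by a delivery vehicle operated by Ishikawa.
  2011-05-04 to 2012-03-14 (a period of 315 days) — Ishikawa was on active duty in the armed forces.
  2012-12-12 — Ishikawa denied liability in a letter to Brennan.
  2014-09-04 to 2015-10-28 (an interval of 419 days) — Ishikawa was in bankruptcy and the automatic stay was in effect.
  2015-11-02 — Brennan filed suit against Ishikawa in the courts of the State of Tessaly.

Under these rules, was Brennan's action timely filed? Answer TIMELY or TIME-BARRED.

The limitation period began to run on 2007-11-26.
6 years from 2007-11-26 is 2013-11-26.
Because the defendant's active military service ran from 2011-05-04 to 2012-03-14, the deadline is extended by 315 days to 2014-10-07.
The period was tolled for 419 days by the automatic bankruptcy stay (2014-09-04 to 2015-10-28), pushing the deadline to 2015-11-30.
The other events in the timeline have no effect on the limitation period under the stated rules.
Brennan filed on 2015-11-02, before the 2015-11-30 deadline, so the action is timely.

TIMELY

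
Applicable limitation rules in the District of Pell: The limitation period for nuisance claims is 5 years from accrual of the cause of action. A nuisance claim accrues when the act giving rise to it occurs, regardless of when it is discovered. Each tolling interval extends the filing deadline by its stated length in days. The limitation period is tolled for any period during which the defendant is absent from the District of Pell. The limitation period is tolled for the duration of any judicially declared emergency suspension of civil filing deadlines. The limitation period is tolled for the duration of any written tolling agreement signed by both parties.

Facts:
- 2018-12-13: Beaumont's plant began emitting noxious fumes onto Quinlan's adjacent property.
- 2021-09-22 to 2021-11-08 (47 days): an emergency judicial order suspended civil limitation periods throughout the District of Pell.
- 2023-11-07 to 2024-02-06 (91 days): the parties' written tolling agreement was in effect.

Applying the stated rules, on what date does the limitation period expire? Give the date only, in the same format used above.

The limitation period began to run on 2018-12-13.
Adding the 5 years base period to 2018-12-13 gives a deadline of 2023-12-13, before any tolling.
The emergency suspension of filing deadlines from 2021-09-22 to 2021-11-08 tolled the period for 47 days, extending the deadline to 2024-01-29.
Because the written tolling agreement ran from 2023-11-07 to 2024-02-06, the deadline is extended by 91 days to 2024-04-29.

2024-04-29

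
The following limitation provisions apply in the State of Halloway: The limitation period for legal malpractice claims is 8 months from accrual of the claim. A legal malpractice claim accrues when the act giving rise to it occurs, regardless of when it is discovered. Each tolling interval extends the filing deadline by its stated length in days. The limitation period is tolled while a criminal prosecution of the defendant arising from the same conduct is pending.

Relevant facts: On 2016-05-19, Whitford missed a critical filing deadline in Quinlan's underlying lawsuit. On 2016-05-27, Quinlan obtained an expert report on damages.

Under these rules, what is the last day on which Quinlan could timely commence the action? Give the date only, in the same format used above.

2017-01-19

The claim accrued on 2016-05-19, when the wrongful act occurred.
Adding the 8 months base period to 2016-05-19 gives a deadline of 2017-01-19, before any tolling.
The other events in the timeline have no effect on the limitation period under the stated rules.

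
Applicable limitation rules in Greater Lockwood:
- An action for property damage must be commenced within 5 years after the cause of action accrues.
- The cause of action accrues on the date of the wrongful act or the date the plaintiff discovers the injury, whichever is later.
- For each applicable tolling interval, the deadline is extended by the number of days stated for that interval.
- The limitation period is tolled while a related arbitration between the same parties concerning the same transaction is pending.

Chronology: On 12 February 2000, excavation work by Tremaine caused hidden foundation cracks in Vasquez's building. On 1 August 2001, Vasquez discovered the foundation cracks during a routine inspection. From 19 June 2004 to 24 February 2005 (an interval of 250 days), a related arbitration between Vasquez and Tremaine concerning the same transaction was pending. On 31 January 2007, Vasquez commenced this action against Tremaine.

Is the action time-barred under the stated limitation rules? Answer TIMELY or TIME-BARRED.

TIMELY

The claim accrued on 1 August 2001 — the later of the 12 February 2000 act and the 1 August 2001 discovery.
5 years from 1 August 2001 is 1 August 2006.
Because the pending related arbitration ran from 19 June 2004 to 24 February 2005, the deadline is extended by 250 days to 8 April 2007.
Filing on 31 January 2007 beat the 8 April 2007 deadline — the action is timely.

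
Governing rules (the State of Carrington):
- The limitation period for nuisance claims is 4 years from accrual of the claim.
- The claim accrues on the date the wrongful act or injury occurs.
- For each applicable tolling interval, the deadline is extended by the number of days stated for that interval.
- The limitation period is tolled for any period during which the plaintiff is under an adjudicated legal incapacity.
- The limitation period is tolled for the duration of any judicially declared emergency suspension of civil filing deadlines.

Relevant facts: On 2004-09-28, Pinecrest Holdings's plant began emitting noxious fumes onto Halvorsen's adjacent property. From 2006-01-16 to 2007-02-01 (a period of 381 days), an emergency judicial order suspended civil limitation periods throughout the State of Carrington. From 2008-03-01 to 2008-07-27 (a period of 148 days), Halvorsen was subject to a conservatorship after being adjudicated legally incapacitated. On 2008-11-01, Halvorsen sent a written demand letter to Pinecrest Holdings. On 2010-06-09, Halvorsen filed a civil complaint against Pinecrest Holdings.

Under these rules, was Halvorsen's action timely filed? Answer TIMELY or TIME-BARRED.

The limitation period began to run on 2004-09-28.
4 years from 2004-09-28 is 2008-09-28.
The emergency suspension of filing deadlines from 2006-01-16 to 2007-02-01 tolled the period for 381 days, extending the deadline to 2009-10-14.
The plaintiff's legal incapacity from 2008-03-01 to 2008-07-27 tolled the period for 148 days, extending the deadline to 2010-03-11.
The other events in the timeline have no effect on the limitation period under the stated rules.
Filing on 2010-06-09 missed the 2010-03-11 deadline — the action is time-barred.

TIME-BARRED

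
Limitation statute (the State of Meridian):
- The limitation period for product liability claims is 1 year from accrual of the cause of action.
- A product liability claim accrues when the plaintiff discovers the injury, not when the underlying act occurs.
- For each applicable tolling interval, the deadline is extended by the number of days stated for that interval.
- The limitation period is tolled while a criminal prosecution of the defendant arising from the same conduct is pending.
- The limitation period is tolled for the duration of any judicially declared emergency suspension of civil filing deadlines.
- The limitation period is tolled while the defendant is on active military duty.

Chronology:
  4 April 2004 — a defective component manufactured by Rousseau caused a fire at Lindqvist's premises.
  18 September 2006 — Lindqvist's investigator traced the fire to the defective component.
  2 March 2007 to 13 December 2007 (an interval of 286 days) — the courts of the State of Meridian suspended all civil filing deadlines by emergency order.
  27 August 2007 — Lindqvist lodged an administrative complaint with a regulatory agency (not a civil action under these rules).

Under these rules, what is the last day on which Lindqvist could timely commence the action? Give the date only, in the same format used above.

30 June 2008

Accrual is tied to discovery, so the period began on 18 September 2006 rather than on 4 April 2004 when the act occurred.
The untolled deadline — 1 year after 18 September 2006 — is 18 September 2007.
Because the emergency suspension of filing deadlines ran from 2 March 2007 to 13 December 2007, the deadline is extended by 286 days to 30 June 2008.
Nothing else in the chronology tolls or restarts the period.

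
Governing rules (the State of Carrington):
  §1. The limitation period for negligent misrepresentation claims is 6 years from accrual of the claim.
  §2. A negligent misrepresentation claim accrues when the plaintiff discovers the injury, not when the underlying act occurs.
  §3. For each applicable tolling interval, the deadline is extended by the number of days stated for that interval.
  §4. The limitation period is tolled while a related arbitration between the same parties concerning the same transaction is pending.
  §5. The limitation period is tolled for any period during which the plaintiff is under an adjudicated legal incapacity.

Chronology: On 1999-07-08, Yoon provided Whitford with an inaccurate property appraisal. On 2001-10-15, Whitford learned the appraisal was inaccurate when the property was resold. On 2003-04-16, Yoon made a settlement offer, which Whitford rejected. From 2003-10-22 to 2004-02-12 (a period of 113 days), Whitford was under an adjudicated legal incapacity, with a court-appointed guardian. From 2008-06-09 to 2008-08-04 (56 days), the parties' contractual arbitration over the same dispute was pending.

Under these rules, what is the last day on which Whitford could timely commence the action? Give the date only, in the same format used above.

2008-02-05

Under the discovery rule, the claim accrued on 2001-10-15, when Whitford discovered the injury — not on the 1999-07-08 date of the underlying act.
Adding the 6 years base period to 2001-10-15 gives a deadline of 2007-10-15, before any tolling.
The plaintiff's legal incapacity from 2003-10-22 to 2004-02-12 tolled the period for 113 days, extending the deadline to 2008-02-05.
The pending related arbitration from 2008-06-09 to 2008-08-04 began after the period had already run on 2008-02-05, so it has no tolling effect.
None of the other events listed affects the running of the period under the stated rules.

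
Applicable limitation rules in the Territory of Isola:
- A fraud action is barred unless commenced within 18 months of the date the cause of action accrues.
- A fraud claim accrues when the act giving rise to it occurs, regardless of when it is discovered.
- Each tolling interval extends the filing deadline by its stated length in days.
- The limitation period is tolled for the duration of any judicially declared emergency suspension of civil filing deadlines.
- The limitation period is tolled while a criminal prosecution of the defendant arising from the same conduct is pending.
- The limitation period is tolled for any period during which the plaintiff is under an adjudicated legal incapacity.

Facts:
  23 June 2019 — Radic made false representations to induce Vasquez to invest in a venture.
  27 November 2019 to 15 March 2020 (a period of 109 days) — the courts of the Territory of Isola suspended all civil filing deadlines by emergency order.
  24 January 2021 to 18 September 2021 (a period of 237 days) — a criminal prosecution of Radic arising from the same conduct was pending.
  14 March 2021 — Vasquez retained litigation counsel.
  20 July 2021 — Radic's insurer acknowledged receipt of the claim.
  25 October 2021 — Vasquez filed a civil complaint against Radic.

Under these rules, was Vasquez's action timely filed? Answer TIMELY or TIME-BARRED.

TIMELY

The cause of action accrued on 23 June 2019, the date of the act.
18 months from 23 June 2019 is 23 December 2020.
The period was tolled for 109 days by the emergency suspension of filing deadlines (27 November 2019 to 15 March 2020), pushing the deadline to 11 April 2021.
The period was tolled for 237 days by the pending criminal prosecution (24 January 2021 to 18 September 2021), pushing the deadline to 4 December 2021.
None of the other events listed affects the running of the period under the stated rules.
The 25 October 2021 filing precedes the 4 December 2021 deadline; the claim is timely.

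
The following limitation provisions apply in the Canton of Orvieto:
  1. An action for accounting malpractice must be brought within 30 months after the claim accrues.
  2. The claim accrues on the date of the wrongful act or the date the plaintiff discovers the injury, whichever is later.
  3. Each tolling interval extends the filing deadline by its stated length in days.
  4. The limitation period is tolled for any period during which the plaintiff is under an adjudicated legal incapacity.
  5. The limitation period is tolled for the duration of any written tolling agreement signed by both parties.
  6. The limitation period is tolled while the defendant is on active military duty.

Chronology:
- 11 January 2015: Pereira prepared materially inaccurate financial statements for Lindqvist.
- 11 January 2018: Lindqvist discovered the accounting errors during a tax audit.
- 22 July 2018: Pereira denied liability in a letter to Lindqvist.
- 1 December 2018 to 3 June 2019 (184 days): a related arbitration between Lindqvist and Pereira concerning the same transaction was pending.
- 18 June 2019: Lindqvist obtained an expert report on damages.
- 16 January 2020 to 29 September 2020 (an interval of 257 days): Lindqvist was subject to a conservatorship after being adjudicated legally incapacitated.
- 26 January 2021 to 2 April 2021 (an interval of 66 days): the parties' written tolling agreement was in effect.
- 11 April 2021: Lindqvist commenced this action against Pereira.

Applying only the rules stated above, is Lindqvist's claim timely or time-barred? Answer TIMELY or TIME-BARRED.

TIMELY

Taking the later of the act (11 January 2015) and discovery (11 January 2018), the claim accrued on 11 January 2018.
30 months from 11 January 2018 is 11 July 2020.
The plaintiff's legal incapacity from 16 January 2020 to 29 September 2020 tolled the period for 257 days, extending the deadline to 25 March 2021.
The written tolling agreement from 26 January 2021 to 2 April 2021 tolled the period for 66 days, extending the deadline to 30 May 2021.
No stated provision tolls the period for a pending arbitration, so the interval from 1 December 2018 to 3 June 2019 has no effect on the deadline.
None of the other events listed affects the running of the period under the stated rules.
Lindqvist filed on 11 April 2021, before the 30 May 2021 deadline, so the action is timely.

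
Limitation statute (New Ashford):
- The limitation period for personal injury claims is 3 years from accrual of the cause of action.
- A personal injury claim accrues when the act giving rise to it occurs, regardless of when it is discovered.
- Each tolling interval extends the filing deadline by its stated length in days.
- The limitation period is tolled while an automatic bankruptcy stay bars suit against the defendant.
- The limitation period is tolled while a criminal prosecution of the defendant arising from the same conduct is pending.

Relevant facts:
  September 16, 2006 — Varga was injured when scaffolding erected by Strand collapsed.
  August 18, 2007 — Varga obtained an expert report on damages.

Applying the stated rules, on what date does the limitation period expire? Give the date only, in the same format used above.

September 16, 2009

The claim accrued on September 16, 2006, when the wrongful act occurred.
3 years from September 16, 2006 is September 16, 2009.
Nothing else in the chronology tolls or restarts the period.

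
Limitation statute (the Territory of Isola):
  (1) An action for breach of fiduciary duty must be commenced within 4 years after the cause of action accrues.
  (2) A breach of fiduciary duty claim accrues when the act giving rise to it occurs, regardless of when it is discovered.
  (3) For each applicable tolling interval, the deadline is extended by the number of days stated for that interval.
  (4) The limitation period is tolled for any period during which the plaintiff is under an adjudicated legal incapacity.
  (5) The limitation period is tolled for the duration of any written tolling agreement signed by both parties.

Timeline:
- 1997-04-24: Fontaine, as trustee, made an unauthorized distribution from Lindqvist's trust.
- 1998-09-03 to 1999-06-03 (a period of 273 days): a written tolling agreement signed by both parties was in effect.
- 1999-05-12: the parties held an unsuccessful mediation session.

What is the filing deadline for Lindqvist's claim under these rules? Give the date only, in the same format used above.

The limitation period began to run on 1997-04-24.
4 years from 1997-04-24 is 2001-04-24.
Because the written tolling agreement ran from 1998-09-03 to 1999-06-03, the deadline is extended by 273 days to 2002-01-22.
The other events in the timeline have no effect on the limitation period under the stated rules.

2002-01-22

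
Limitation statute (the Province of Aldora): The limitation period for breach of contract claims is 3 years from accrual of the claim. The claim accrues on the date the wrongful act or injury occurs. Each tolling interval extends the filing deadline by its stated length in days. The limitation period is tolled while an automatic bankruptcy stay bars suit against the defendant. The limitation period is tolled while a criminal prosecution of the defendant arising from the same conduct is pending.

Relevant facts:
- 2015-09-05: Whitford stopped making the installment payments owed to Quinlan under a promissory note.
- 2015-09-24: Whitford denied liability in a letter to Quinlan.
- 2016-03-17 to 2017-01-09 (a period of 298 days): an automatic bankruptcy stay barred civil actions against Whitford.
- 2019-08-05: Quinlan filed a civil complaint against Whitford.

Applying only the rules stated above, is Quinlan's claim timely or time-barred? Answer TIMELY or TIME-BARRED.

TIME-BARRED

The claim accrued on 2015-09-05, when the wrongful act occurred.
Adding the 3 years base period to 2015-09-05 gives a deadline of 2018-09-05, before any tolling.
The automatic bankruptcy stay from 2016-03-17 to 2017-01-09 tolled the period for 298 days, extending the deadline to 2019-06-30.
Nothing else in the chronology tolls or restarts the period.
Filing on 2019-08-05 missed the 2019-06-30 deadline — the action is time-barred.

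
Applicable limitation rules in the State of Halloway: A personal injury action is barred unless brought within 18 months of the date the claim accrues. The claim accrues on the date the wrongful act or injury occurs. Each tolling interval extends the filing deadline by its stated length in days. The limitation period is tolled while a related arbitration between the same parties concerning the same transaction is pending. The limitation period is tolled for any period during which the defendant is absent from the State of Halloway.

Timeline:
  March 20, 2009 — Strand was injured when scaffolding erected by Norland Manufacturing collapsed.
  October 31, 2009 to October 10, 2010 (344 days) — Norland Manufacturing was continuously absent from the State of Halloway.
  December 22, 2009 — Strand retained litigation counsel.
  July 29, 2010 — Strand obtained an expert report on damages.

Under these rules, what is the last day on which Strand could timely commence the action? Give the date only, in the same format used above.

The limitation period began to run on March 20, 2009.
18 months from March 20, 2009 is September 20, 2010.
Because the defendant's absence from the jurisdiction ran from October 31, 2009 to October 10, 2010, the deadline is extended by 344 days to August 30, 2011.
Nothing else in the chronology tolls or restarts the period.

August 30, 2011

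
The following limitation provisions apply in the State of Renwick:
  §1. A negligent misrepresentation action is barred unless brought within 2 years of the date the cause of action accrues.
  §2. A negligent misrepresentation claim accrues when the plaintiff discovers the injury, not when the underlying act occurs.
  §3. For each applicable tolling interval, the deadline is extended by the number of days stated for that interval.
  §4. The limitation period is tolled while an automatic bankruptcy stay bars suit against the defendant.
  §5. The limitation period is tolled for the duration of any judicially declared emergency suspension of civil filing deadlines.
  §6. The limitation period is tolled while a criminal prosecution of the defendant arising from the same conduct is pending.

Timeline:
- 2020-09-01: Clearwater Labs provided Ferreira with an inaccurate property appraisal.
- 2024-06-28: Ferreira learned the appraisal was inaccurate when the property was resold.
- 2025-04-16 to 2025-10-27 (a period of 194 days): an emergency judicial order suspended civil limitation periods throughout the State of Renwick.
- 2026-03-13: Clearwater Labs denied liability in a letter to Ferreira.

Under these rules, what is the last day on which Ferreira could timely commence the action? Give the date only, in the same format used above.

2027-01-08

Accrual is tied to discovery, so the period began on 2024-06-28 rather than on 2020-09-01 when the act occurred.
The untolled deadline — 2 years after 2024-06-28 — is 2026-06-28.
The emergency suspension of filing deadlines from 2025-04-16 to 2025-10-27 tolled the period for 194 days, extending the deadline to 2027-01-08.
The other events in the timeline have no effect on the limitation period under the stated rules.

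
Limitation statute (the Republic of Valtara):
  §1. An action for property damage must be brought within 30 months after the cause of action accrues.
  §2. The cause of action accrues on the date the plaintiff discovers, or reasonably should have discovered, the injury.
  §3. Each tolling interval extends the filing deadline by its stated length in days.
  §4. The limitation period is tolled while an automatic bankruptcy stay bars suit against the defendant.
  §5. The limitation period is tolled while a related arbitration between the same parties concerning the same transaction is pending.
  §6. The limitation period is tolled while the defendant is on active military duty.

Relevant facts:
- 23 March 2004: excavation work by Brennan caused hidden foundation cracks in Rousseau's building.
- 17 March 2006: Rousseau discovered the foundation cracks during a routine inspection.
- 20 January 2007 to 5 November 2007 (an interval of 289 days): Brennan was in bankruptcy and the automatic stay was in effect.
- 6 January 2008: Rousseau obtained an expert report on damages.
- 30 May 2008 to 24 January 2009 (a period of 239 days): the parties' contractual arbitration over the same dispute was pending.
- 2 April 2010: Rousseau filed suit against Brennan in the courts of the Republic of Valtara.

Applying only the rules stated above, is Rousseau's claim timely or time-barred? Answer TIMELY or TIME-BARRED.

TIME-BARRED

Under the discovery rule, the claim accrued on 17 March 2006, when Rousseau discovered the injury — not on the 23 March 2004 date of the underlying act.
The untolled deadline — 30 months after 17 March 2006 — is 17 September 2008.
Because the automatic bankruptcy stay ran from 20 January 2007 to 5 November 2007, the deadline is extended by 289 days to 3 July 2009.
The period was tolled for 239 days by the pending related arbitration (30 May 2008 to 24 January 2009), pushing the deadline to 27 February 2010.
None of the other events listed affects the running of the period under the stated rules.
The 2 April 2010 filing falls after the 27 February 2010 deadline; the claim is time-barred.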